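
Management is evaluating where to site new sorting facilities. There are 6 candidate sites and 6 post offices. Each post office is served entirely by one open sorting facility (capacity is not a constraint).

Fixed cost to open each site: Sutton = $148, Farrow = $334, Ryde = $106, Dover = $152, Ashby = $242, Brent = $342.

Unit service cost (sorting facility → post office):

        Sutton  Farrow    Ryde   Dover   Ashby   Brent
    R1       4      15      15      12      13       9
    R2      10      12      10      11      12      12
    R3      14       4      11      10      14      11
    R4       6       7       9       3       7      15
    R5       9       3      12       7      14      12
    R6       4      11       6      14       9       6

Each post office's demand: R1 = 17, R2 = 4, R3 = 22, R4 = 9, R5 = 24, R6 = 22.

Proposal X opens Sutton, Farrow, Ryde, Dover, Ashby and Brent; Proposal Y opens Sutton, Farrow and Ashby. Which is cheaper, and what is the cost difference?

Proposal Y is cheaper by 573.

Proposal X: {Sutton, Farrow, Ryde, Dover, Ashby, Brent}: R1→Sutton 4·17=68, R2→Sutton 10·4=40, R3→Farrow 4·22=88, R4→Dover 3·9=27, R5→Farrow 3·24=72, R6→Sutton 4·22=88. Service 383; fixed 1324; total 1707.
Proposal Y: {Sutton, Farrow, Ashby}: R1→Sutton 4·17=68, R2→Sutton 10·4=40, R3→Farrow 4·22=88, R4→Sutton 6·9=54, R5→Farrow 3·24=72, R6→Sutton 4·22=88. Service 410; fixed 724; total 1134.
Difference: |1707 − 1134| = 573.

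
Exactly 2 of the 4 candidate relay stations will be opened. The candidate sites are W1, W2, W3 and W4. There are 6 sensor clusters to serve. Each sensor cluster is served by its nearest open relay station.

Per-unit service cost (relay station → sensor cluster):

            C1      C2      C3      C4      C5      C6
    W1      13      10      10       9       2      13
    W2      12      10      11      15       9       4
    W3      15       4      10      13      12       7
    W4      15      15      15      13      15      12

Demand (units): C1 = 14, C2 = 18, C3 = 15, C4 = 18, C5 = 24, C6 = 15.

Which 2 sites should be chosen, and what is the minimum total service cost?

Choose W1 and W3; total service cost 719.

With exactly 2 open, each sensor cluster uses its cheapest among the chosen.
{W1, W3}: C1→W1 13·14=182, C2→W3 4·18=72, C3→W1 10·15=150, C4→W1 9·18=162, C5→W1 2·24=48, C6→W3 7·15=105. Service cost 719.
{W1, W2}: service cost 768
{W2, W3}: service cost 900
Among all 6 size-2 choices, {W1, W3} is lowest.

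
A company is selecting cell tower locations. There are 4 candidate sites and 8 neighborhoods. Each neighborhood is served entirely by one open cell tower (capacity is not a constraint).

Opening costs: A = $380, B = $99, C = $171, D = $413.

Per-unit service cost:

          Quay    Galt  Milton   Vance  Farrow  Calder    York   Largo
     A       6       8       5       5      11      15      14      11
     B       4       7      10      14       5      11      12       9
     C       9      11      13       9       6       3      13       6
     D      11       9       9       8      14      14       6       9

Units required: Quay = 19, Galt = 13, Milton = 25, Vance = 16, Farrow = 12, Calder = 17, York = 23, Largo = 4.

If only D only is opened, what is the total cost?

Total cost: 1672

Each neighborhood is assigned to its cheapest site among the open ones.
{D}: Quay→D 11·19=209, Galt→D 9·13=117, Milton→D 9·25=225, Vance→D 8·16=128, Farrow→D 14·12=168, Calder→D 14·17=238, York→D 6·23=138, Largo→D 9·4=36. Service 1259; fixed 413; total 1672.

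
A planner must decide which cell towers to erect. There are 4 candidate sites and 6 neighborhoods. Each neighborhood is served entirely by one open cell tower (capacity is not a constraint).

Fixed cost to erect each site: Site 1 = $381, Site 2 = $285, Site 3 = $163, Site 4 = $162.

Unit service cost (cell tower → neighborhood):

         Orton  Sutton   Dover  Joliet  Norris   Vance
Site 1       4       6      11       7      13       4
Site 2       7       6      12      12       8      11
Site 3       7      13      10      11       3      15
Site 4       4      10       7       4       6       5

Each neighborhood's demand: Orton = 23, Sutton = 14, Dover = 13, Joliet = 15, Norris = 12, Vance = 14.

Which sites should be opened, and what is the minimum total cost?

For any fixed open set, each neighborhood goes to its cheapest open site; total = fixed + service.
{Site 4}: Orton→Site 4 4·23=92, Sutton→Site 4 10·14=140, Dover→Site 4 7·13=91, Joliet→Site 4 4·15=60, Norris→Site 4 6·12=72, Vance→Site 4 5·14=70. Service 525; fixed 162; total 687.
{Site 3, Site 4}: service 489 + fixed 325 = 814
{Site 2, Site 4}: service 469 + fixed 447 = 916
{Site 1, Site 2, Site 3, Site 4}: Orton→Site 1 4·23=92, Sutton→Site 1 6·14=84, Dover→Site 4 7·13=91, Joliet→Site 4 4·15=60, Norris→Site 3 3·12=36, Vance→Site 1 4·14=56. Service 419; fixed 991; total 1410.
(All 15 nonempty subsets were checked; Site 4 only is lowest.)

Open Site 4 only; minimum total cost 687.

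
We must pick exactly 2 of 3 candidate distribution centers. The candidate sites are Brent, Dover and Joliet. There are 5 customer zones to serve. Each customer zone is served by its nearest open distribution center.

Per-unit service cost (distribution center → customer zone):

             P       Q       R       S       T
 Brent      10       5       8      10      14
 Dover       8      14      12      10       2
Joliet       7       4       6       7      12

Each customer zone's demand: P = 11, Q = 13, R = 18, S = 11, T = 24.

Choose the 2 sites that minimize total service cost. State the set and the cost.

Choose Dover and Joliet; total service cost 362.

With exactly 2 open, each customer zone uses its cheapest among the chosen.
{Dover, Joliet}: P→Joliet 7·11=77, Q→Joliet 4·13=52, R→Joliet 6·18=108, S→Joliet 7·11=77, T→Dover 2·24=48. Service cost 362.
{Brent, Dover}: service cost 455
{Brent, Joliet}: service cost 602
Among all 3 size-2 choices, {Dover, Joliet} is lowest.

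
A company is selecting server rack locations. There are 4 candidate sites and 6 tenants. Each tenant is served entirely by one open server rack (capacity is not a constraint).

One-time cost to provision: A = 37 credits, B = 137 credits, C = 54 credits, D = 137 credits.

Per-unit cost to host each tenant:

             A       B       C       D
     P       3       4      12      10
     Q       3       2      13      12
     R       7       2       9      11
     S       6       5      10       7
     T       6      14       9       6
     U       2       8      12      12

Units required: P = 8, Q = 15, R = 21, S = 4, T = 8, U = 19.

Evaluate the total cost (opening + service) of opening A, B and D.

Total cost: 513

Each tenant is assigned to its cheapest site among the open ones.
{A, B, D}: P→A 3·8=24, Q→B 2·15=30, R→B 2·21=42, S→B 5·4=20, T→A 6·8=48, U→A 2·19=38. Service 202; fixed 311; total 513.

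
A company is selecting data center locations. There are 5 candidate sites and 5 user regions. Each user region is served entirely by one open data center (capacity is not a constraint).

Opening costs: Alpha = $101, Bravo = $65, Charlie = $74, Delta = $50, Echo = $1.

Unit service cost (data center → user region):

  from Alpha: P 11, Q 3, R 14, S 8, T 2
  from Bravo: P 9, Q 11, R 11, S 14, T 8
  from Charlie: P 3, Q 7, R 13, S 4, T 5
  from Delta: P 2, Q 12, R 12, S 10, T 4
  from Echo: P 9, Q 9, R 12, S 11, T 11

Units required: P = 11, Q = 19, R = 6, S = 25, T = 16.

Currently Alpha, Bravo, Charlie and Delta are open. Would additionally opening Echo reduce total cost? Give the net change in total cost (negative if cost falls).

No — net change +1 (cost rises by 1).

Current service cost with {Alpha, Bravo, Charlie, Delta}: 277.
Adding Echo: each user region re-picks its cheapest; new service cost 277, saving 0.
Extra fixed cost: 1. Net change = 1 − 0 = 1.
(Totals: 567 → 568.)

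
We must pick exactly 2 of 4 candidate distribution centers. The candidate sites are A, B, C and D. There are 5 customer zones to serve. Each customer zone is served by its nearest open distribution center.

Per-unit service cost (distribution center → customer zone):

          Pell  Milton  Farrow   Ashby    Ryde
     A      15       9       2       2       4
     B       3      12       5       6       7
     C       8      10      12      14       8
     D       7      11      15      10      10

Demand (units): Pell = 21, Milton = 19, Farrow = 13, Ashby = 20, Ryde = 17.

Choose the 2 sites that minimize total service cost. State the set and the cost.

With exactly 2 open, each customer zone uses its cheapest among the chosen.
{A, B}: Pell→B 3·21=63, Milton→A 9·19=171, Farrow→A 2·13=26, Ashby→A 2·20=40, Ryde→A 4·17=68. Service cost 368.
{A, D}: service cost 452
{A, C}: service cost 473
Among all 6 size-2 choices, {A, B} is lowest.

Choose A and B; total service cost 368.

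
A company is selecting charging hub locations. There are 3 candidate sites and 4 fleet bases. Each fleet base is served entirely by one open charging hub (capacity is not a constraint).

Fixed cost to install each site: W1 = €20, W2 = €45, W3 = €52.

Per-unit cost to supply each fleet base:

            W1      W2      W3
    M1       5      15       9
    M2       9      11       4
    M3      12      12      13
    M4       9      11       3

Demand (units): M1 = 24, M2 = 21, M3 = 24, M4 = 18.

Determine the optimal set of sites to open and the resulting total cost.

For any fixed open set, each fleet base goes to its cheapest open site; total = fixed + service.
{W1, W3}: M1→W1 5·24=120, M2→W3 4·21=84, M3→W1 12·24=288, M4→W3 3·18=54. Service 546; fixed 72; total 618.
{W1, W2, W3}: M1→W1 5·24=120, M2→W3 4·21=84, M3→W1 12·24=288, M4→W3 3·18=54. Service 546; fixed 117; total 663.
{W3}: M1→W3 9·24=216, M2→W3 4·21=84, M3→W3 13·24=312, M4→W3 3·18=54. Service 666; fixed 52; total 718.
{W1}: M1→W1 5·24=120, M2→W1 9·21=189, M3→W1 12·24=288, M4→W1 9·18=162. Service 759; fixed 20; total 779.
No other subset beats 618.

Open W1 and W3; minimum total cost 618.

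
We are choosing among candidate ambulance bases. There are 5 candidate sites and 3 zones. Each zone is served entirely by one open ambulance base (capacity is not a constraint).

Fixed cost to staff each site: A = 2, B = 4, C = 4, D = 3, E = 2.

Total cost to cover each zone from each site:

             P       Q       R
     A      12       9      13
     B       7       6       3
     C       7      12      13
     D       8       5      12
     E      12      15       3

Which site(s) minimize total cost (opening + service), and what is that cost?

For any fixed open set, each zone goes to its cheapest open site; total = fixed + service.
{B}: P→B 7, Q→B 6, R→B 3. Service 16; fixed 4; total 20.
{D, E}: service 16 + fixed 5 = 21
{A, B}: service 16 + fixed 6 = 22
{A, B, C, D, E}: service 15 + fixed 15 = 30
No other subset beats 20.

Open B only; minimum total cost 20.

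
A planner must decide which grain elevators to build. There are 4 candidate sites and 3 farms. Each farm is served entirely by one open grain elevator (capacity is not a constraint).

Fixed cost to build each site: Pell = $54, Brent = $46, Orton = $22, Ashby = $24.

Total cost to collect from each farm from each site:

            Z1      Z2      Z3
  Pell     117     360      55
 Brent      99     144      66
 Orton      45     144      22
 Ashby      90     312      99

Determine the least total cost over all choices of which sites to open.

For any fixed open set, each farm goes to its cheapest open site; total = fixed + service.
{Orton}: Z1→Orton 45, Z2→Orton 144, Z3→Orton 22. Service 211; fixed 22; total 233.
{Orton, Ashby}: service 211 + fixed 46 = 257
{Brent, Orton}: service 211 + fixed 68 = 279
{Pell, Brent, Orton, Ashby}: Z1→Orton 45, Z2→Brent 144, Z3→Orton 22. Service 211; fixed 146; total 357.
(All 15 nonempty subsets were checked; Orton only is lowest.)

Minimum total cost: 233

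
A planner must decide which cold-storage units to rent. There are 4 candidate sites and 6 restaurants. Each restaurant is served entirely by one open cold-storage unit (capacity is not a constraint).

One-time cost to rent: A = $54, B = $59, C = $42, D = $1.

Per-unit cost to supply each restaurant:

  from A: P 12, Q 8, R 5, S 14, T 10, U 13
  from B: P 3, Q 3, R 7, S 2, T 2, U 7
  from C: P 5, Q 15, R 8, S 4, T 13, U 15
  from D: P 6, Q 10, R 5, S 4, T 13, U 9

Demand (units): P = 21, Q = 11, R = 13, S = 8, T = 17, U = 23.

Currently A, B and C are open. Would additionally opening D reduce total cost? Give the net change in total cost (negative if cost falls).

Current service cost with {A, B, C}: 372.
Adding D: each restaurant re-picks its cheapest; new service cost 372, saving 0.
Extra fixed cost: 1. Net change = 1 − 0 = 1.
(Totals: 527 → 528.)

No — net change +1 (cost rises by 1).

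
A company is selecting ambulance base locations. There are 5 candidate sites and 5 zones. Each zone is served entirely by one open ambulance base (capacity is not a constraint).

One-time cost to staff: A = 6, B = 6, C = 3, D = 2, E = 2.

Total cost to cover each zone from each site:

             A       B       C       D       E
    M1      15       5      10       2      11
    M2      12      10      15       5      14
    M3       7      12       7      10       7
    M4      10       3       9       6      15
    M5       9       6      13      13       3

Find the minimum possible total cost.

For any fixed open set, each zone goes to its cheapest open site; total = fixed + service.
{D, E}: M1→D 2, M2→D 5, M3→E 7, M4→D 6, M5→E 3. Service 23; fixed 4; total 27.
{B, D, E}: service 20 + fixed 10 = 30
{C, D, E}: service 23 + fixed 7 = 30
{A, B, C, D, E}: service 20 + fixed 19 = 39
No other subset beats 27.

Minimum total cost: 27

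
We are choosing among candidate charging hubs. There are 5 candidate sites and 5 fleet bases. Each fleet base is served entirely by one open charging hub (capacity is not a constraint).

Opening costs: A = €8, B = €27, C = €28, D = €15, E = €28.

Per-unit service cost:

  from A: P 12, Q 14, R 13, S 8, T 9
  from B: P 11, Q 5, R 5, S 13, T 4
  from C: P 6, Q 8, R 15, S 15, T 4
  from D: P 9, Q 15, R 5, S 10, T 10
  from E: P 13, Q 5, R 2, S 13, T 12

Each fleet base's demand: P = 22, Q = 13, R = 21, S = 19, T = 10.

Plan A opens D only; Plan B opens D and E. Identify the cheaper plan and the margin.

Plan B is cheaper by 165.

Plan A: {D}: P→D 9·22=198, Q→D 15·13=195, R→D 5·21=105, S→D 10·19=190, T→D 10·10=100. Service 788; fixed 15; total 803.
Plan B: {D, E}: P→D 9·22=198, Q→E 5·13=65, R→E 2·21=42, S→D 10·19=190, T→D 10·10=100. Service 595; fixed 43; total 638.
Difference: |803 − 638| = 165.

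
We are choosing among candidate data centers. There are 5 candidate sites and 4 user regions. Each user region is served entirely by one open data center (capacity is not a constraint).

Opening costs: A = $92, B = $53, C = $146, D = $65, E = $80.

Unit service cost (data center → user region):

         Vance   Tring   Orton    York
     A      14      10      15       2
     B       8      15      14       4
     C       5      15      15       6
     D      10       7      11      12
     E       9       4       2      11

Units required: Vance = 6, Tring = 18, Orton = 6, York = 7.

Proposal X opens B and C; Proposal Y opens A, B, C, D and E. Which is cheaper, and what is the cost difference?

Proposal Y is cheaper by 47.

Proposal X: {B, C}: Vance→C 5·6=30, Tring→B 15·18=270, Orton→B 14·6=84, York→B 4·7=28. Service 412; fixed 199; total 611.
Proposal Y: {A, B, C, D, E}: Vance→C 5·6=30, Tring→E 4·18=72, Orton→E 2·6=12, York→A 2·7=14. Service 128; fixed 436; total 564.
Difference: |611 − 564| = 47.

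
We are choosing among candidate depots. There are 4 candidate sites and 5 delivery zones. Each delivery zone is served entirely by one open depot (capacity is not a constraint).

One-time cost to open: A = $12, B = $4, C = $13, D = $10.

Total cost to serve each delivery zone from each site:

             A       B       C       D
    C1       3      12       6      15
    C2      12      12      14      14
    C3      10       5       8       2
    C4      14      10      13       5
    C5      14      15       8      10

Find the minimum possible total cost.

Minimum total cost: 54

For any fixed open set, each delivery zone goes to its cheapest open site; total = fixed + service.
{A, D}: C1→A 3, C2→A 12, C3→D 2, C4→D 5, C5→D 10. Service 32; fixed 22; total 54.
{B, D}: service 41 + fixed 14 = 55
{D}: service 46 + fixed 10 = 56
{A, B, C, D}: service 30 + fixed 39 = 69
(All 15 nonempty subsets were checked; A and D is lowest.)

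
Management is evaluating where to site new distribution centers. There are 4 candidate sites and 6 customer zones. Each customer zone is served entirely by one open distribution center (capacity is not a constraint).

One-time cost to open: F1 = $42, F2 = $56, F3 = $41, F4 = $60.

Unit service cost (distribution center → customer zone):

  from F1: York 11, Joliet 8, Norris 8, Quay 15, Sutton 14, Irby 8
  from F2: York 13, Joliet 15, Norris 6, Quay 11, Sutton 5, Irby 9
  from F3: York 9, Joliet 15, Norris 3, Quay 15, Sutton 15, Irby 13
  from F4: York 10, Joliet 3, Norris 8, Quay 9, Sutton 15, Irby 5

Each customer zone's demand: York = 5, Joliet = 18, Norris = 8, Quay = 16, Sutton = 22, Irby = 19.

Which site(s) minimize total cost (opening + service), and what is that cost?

Open F2 and F4; minimum total cost 617.

For any fixed open set, each customer zone goes to its cheapest open site; total = fixed + service.
{F2, F4}: York→F4 10·5=50, Joliet→F4 3·18=54, Norris→F2 6·8=48, Quay→F4 9·16=144, Sutton→F2 5·22=110, Irby→F4 5·19=95. Service 501; fixed 116; total 617.
{F2, F3, F4}: service 472 + fixed 157 = 629
{F1, F2, F4}: York→F4 10·5=50, Joliet→F4 3·18=54, Norris→F2 6·8=48, Quay→F4 9·16=144, Sutton→F2 5·22=110, Irby→F4 5·19=95. Service 501; fixed 158; total 659.
{F1, F2, F3, F4}: service 472 + fixed 199 = 671
No other subset beats 617.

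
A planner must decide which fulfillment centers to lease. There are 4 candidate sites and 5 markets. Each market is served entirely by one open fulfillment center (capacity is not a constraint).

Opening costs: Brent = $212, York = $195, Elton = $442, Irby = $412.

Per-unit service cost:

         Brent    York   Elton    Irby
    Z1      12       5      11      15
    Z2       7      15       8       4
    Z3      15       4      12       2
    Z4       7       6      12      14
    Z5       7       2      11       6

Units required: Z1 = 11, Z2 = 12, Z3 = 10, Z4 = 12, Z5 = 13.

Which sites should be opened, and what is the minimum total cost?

For any fixed open set, each market goes to its cheapest open site; total = fixed + service.
{York}: Z1→York 5·11=55, Z2→York 15·12=180, Z3→York 4·10=40, Z4→York 6·12=72, Z5→York 2·13=26. Service 373; fixed 195; total 568.
{Brent, York}: service 277 + fixed 407 = 684
{Brent}: Z1→Brent 12·11=132, Z2→Brent 7·12=84, Z3→Brent 15·10=150, Z4→Brent 7·12=84, Z5→Brent 7·13=91. Service 541; fixed 212; total 753.
{Brent, York, Elton, Irby}: Z1→York 5·11=55, Z2→Irby 4·12=48, Z3→Irby 2·10=20, Z4→York 6·12=72, Z5→York 2·13=26. Service 221; fixed 1261; total 1482.
(All 15 nonempty subsets were checked; York only is lowest.)

Open York only; minimum total cost 568.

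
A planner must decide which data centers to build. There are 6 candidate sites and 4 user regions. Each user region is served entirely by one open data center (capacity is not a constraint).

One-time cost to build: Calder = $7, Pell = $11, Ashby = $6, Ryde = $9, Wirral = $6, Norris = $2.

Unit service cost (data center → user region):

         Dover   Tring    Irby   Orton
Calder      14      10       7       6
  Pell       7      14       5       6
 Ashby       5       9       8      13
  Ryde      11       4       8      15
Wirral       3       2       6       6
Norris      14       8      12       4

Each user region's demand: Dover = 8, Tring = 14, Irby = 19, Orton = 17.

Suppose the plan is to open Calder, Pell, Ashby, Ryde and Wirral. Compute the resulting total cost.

Each user region is assigned to its cheapest site among the open ones.
{Calder, Pell, Ashby, Ryde, Wirral}: Dover→Wirral 3·8=24, Tring→Wirral 2·14=28, Irby→Pell 5·19=95, Orton→Calder 6·17=102. Service 249; fixed 39; total 288.

Total cost: 288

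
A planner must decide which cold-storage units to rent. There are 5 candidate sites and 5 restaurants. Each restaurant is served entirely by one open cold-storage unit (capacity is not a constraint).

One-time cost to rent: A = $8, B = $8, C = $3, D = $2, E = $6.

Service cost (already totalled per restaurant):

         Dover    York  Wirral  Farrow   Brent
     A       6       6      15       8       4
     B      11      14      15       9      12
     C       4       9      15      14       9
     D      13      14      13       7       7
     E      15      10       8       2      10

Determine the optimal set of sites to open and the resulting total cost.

Open A and E; minimum total cost 40.

For any fixed open set, each restaurant goes to its cheapest open site; total = fixed + service.
{A, E}: Dover→A 6, York→A 6, Wirral→E 8, Farrow→E 2, Brent→A 4. Service 26; fixed 14; total 40.
{A, C, E}: service 24 + fixed 17 = 41
{C, D, E}: service 30 + fixed 11 = 41
{A, B, C, D, E}: service 24 + fixed 27 = 51
No other subset beats 40.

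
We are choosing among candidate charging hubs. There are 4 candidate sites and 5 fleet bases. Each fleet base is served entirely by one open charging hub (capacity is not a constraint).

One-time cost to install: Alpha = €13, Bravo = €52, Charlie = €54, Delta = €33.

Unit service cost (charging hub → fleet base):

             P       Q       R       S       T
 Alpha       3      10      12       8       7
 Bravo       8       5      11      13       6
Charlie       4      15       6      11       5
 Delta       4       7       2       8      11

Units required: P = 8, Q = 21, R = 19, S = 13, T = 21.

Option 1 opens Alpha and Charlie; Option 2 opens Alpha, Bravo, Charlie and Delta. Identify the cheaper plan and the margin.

Option 2 is cheaper by 96.

Option 1: {Alpha, Charlie}: P→Alpha 3·8=24, Q→Alpha 10·21=210, R→Charlie 6·19=114, S→Alpha 8·13=104, T→Charlie 5·21=105. Service 557; fixed 67; total 624.
Option 2: {Alpha, Bravo, Charlie, Delta}: P→Alpha 3·8=24, Q→Bravo 5·21=105, R→Delta 2·19=38, S→Alpha 8·13=104, T→Charlie 5·21=105. Service 376; fixed 152; total 528.
Difference: |624 − 528| = 96.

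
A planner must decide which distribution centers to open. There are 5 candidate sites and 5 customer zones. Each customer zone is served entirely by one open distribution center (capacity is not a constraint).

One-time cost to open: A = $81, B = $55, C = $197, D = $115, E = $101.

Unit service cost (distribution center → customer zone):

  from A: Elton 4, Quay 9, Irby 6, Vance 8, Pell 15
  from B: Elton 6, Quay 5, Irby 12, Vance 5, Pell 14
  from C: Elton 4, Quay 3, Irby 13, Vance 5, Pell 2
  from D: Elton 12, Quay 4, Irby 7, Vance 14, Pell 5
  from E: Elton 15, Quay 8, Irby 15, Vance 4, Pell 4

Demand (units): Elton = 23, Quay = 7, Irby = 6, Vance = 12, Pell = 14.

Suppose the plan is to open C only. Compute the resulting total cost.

Each customer zone is assigned to its cheapest site among the open ones.
{C}: Elton→C 4·23=92, Quay→C 3·7=21, Irby→C 13·6=78, Vance→C 5·12=60, Pell→C 2·14=28. Service 279; fixed 197; total 476.

Total cost: 476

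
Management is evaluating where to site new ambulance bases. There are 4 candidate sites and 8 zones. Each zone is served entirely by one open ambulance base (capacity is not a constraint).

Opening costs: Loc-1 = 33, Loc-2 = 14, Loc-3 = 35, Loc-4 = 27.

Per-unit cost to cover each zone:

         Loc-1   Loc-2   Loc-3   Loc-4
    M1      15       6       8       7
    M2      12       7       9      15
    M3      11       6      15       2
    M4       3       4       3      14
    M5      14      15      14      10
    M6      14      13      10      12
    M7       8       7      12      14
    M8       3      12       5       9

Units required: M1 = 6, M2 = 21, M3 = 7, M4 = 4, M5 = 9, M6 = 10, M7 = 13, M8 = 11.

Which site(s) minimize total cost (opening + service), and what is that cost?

Open Loc-1, Loc-2 and Loc-4; minimum total cost 617.

For any fixed open set, each zone goes to its cheapest open site; total = fixed + service.
{Loc-1, Loc-2, Loc-4}: M1→Loc-2 6·6=36, M2→Loc-2 7·21=147, M3→Loc-4 2·7=14, M4→Loc-1 3·4=12, M5→Loc-4 10·9=90, M6→Loc-4 12·10=120, M7→Loc-2 7·13=91, M8→Loc-1 3·11=33. Service 543; fixed 74; total 617.
{Loc-2, Loc-3, Loc-4}: service 545 + fixed 76 = 621
{Loc-1, Loc-2, Loc-3, Loc-4}: M1→Loc-2 6·6=36, M2→Loc-2 7·21=147, M3→Loc-4 2·7=14, M4→Loc-1 3·4=12, M5→Loc-4 10·9=90, M6→Loc-3 10·10=100, M7→Loc-2 7·13=91, M8→Loc-1 3·11=33. Service 523; fixed 109; total 632.
{Loc-2}: M1→Loc-2 6·6=36, M2→Loc-2 7·21=147, M3→Loc-2 6·7=42, M4→Loc-2 4·4=16, M5→Loc-2 15·9=135, M6→Loc-2 13·10=130, M7→Loc-2 7·13=91, M8→Loc-2 12·11=132. Service 729; fixed 14; total 743.
(All 15 nonempty subsets were checked; Loc-1, Loc-2 and Loc-4 is lowest.)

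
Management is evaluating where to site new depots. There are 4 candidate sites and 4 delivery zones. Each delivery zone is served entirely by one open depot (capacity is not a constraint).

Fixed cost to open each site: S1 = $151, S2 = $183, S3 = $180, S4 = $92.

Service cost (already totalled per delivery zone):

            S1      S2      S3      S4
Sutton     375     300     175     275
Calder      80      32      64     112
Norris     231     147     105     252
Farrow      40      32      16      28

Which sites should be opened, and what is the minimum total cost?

For any fixed open set, each delivery zone goes to its cheapest open site; total = fixed + service.
{S3}: Sutton→S3 175, Calder→S3 64, Norris→S3 105, Farrow→S3 16. Service 360; fixed 180; total 540.
{S3, S4}: Sutton→S3 175, Calder→S3 64, Norris→S3 105, Farrow→S3 16. Service 360; fixed 272; total 632.
{S1, S3}: Sutton→S3 175, Calder→S3 64, Norris→S3 105, Farrow→S3 16. Service 360; fixed 331; total 691.
{S1, S2, S3, S4}: service 328 + fixed 606 = 934
No other subset beats 540.

Open S3 only; minimum total cost 540.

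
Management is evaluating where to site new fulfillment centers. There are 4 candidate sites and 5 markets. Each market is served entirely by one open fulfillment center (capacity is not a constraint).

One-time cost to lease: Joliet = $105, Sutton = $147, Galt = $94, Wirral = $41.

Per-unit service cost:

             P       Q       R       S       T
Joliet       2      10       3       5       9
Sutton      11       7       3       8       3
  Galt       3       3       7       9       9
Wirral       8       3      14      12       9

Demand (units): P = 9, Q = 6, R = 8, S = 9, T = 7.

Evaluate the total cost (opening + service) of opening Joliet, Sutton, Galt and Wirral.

Each market is assigned to its cheapest site among the open ones.
{Joliet, Sutton, Galt, Wirral}: P→Joliet 2·9=18, Q→Galt 3·6=18, R→Joliet 3·8=24, S→Joliet 5·9=45, T→Sutton 3·7=21. Service 126; fixed 387; total 513.

Total cost: 513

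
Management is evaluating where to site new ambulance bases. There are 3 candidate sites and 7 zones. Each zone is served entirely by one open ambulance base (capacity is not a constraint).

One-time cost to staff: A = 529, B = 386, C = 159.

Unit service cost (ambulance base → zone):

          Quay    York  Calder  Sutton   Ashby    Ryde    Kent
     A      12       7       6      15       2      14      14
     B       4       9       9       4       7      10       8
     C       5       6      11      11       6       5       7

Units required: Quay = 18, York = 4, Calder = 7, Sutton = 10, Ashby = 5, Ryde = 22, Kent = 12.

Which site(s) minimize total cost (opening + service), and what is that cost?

For any fixed open set, each zone goes to its cheapest open site; total = fixed + service.
{C}: Quay→C 5·18=90, York→C 6·4=24, Calder→C 11·7=77, Sutton→C 11·10=110, Ashby→C 6·5=30, Ryde→C 5·22=110, Kent→C 7·12=84. Service 525; fixed 159; total 684.
{B}: service 562 + fixed 386 = 948
{B, C}: service 423 + fixed 545 = 968
{A, B, C}: Quay→B 4·18=72, York→C 6·4=24, Calder→A 6·7=42, Sutton→B 4·10=40, Ashby→A 2·5=10, Ryde→C 5·22=110, Kent→C 7·12=84. Service 382; fixed 1074; total 1456.
No other subset beats 684.

Open C only; minimum total cost 684.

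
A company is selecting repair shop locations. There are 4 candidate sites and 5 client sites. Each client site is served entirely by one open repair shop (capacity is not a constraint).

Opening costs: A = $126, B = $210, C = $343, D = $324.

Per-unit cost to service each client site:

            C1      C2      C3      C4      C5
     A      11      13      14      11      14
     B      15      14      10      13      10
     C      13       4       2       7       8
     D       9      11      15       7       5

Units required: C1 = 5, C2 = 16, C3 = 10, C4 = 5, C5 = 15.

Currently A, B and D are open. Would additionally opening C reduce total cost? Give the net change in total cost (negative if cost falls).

No — net change +151 (cost rises by 151).

Current service cost with {A, B, D}: 431.
Adding C: each client site re-picks its cheapest; new service cost 239, saving 192.
Extra fixed cost: 343. Net change = 343 − 192 = 151.
(Totals: 1091 → 1242.)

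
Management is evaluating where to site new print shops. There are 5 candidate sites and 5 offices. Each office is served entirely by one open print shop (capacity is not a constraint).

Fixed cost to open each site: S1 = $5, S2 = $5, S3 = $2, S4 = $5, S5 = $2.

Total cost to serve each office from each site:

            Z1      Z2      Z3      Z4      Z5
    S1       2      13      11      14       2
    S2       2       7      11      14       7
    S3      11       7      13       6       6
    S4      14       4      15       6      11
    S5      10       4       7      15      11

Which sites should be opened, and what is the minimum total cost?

Open S1, S3 and S5; minimum total cost 30.

For any fixed open set, each office goes to its cheapest open site; total = fixed + service.
{S1, S3, S5}: Z1→S1 2, Z2→S5 4, Z3→S5 7, Z4→S3 6, Z5→S1 2. Service 21; fixed 9; total 30.
{S1, S4, S5}: service 21 + fixed 12 = 33
{S2, S3, S5}: service 25 + fixed 9 = 34
{S1, S2, S3, S4, S5}: service 21 + fixed 19 = 40
No other subset beats 30.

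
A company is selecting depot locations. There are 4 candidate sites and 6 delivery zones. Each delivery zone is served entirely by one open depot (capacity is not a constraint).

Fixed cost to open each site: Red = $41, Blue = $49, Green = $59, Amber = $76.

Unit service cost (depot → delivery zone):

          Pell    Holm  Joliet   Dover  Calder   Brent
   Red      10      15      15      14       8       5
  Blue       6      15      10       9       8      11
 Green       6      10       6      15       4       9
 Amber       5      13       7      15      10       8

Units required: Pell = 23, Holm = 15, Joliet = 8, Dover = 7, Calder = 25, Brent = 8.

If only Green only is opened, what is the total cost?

Each delivery zone is assigned to its cheapest site among the open ones.
{Green}: Pell→Green 6·23=138, Holm→Green 10·15=150, Joliet→Green 6·8=48, Dover→Green 15·7=105, Calder→Green 4·25=100, Brent→Green 9·8=72. Service 613; fixed 59; total 672.

Total cost: 672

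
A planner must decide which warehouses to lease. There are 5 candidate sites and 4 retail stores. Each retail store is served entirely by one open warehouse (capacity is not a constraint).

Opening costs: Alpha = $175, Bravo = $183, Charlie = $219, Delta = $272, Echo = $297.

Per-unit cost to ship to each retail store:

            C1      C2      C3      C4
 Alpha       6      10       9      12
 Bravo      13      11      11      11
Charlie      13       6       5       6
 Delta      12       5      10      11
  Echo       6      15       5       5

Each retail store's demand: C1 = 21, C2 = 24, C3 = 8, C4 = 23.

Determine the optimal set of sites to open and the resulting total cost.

Open Charlie only; minimum total cost 814.

For any fixed open set, each retail store goes to its cheapest open site; total = fixed + service.
{Charlie}: C1→Charlie 13·21=273, C2→Charlie 6·24=144, C3→Charlie 5·8=40, C4→Charlie 6·23=138. Service 595; fixed 219; total 814.
{Alpha, Charlie}: service 448 + fixed 394 = 842
{Alpha}: C1→Alpha 6·21=126, C2→Alpha 10·24=240, C3→Alpha 9·8=72, C4→Alpha 12·23=276. Service 714; fixed 175; total 889.
{Alpha, Bravo, Charlie, Delta, Echo}: C1→Alpha 6·21=126, C2→Delta 5·24=120, C3→Charlie 5·8=40, C4→Echo 5·23=115. Service 401; fixed 1146; total 1547.
No other subset beats 814.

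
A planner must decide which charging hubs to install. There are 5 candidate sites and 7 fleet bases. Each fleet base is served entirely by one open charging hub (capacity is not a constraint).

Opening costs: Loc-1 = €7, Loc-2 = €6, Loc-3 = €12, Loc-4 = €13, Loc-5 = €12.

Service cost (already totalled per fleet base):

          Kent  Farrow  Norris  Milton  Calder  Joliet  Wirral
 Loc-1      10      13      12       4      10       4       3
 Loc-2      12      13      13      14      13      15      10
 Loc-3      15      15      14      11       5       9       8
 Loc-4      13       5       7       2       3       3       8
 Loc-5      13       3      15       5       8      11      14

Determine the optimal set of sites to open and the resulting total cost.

For any fixed open set, each fleet base goes to its cheapest open site; total = fixed + service.
{Loc-1, Loc-4}: Kent→Loc-1 10, Farrow→Loc-4 5, Norris→Loc-4 7, Milton→Loc-4 2, Calder→Loc-4 3, Joliet→Loc-4 3, Wirral→Loc-1 3. Service 33; fixed 20; total 53.
{Loc-4}: service 41 + fixed 13 = 54
{Loc-1, Loc-2, Loc-4}: Kent→Loc-1 10, Farrow→Loc-4 5, Norris→Loc-4 7, Milton→Loc-4 2, Calder→Loc-4 3, Joliet→Loc-4 3, Wirral→Loc-1 3. Service 33; fixed 26; total 59.
{Loc-1, Loc-2, Loc-3, Loc-4, Loc-5}: Kent→Loc-1 10, Farrow→Loc-5 3, Norris→Loc-4 7, Milton→Loc-4 2, Calder→Loc-4 3, Joliet→Loc-4 3, Wirral→Loc-1 3. Service 31; fixed 50; total 81.
No other subset beats 53.

Open Loc-1 and Loc-4; minimum total cost 53.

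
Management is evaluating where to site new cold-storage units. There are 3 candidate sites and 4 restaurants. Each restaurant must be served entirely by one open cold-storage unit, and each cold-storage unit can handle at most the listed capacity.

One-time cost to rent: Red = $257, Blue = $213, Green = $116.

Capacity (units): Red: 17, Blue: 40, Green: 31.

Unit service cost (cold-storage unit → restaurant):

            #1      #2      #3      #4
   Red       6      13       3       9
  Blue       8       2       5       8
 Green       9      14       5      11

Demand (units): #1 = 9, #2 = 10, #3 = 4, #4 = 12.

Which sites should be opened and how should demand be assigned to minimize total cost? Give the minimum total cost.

Open {Blue}: #1→Blue 8·9=72, #2→Blue 2·10=20, #3→Blue 5·4=20, #4→Blue 8·12=96.
Loads: Blue carries 35/40. Service 208; fixed 213; total 421.
Next best feasible plan costs 537.

Minimum total cost: 421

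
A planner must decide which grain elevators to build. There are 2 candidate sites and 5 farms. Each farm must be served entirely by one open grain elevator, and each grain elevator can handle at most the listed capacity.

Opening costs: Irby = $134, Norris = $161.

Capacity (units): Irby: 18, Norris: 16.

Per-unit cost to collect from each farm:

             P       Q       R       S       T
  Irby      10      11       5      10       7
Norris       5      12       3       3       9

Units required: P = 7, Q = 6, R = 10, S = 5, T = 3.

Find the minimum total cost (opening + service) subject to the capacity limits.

Minimum total cost: 488

Open {Irby, Norris}: P→Norris 5·7=35, Q→Irby 11·6=66, R→Irby 5·10=50, S→Norris 3·5=15, T→Norris 9·3=27.
Loads: Irby carries 16/18, Norris carries 15/16. Service 193; fixed 295; total 488.
Next best feasible plan costs 497.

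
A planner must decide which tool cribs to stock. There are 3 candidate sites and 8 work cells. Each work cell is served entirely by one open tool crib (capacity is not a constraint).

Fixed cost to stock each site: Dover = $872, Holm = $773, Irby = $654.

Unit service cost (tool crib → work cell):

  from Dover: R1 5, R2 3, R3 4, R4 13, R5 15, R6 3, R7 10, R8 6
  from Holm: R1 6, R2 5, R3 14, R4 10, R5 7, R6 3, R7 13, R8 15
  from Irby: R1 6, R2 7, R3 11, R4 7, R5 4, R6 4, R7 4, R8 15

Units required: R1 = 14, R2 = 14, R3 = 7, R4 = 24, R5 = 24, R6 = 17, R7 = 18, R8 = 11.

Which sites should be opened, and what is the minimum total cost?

Open Irby only; minimum total cost 1482.

For any fixed open set, each work cell goes to its cheapest open site; total = fixed + service.
{Irby}: R1→Irby 6·14=84, R2→Irby 7·14=98, R3→Irby 11·7=77, R4→Irby 7·24=168, R5→Irby 4·24=96, R6→Irby 4·17=68, R7→Irby 4·18=72, R8→Irby 15·11=165. Service 828; fixed 654; total 1482.
{Holm}: service 1110 + fixed 773 = 1883
{Dover}: service 1109 + fixed 872 = 1981
{Dover, Holm, Irby}: service 593 + fixed 2299 = 2892
No other subset beats 1482.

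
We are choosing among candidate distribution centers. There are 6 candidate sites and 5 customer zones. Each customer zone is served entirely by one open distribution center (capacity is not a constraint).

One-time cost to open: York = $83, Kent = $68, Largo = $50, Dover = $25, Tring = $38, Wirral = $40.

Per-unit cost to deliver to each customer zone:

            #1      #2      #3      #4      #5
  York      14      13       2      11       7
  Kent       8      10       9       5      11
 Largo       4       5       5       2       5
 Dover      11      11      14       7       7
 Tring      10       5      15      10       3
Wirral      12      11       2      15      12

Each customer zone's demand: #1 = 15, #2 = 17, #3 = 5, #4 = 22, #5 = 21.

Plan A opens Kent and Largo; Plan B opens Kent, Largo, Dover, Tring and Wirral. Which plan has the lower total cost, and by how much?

Plan A: {Kent, Largo}: #1→Largo 4·15=60, #2→Largo 5·17=85, #3→Largo 5·5=25, #4→Largo 2·22=44, #5→Largo 5·21=105. Service 319; fixed 118; total 437.
Plan B: {Kent, Largo, Dover, Tring, Wirral}: #1→Largo 4·15=60, #2→Largo 5·17=85, #3→Wirral 2·5=10, #4→Largo 2·22=44, #5→Tring 3·21=63. Service 262; fixed 221; total 483.
Difference: |437 − 483| = 46.

Plan A is cheaper by 46.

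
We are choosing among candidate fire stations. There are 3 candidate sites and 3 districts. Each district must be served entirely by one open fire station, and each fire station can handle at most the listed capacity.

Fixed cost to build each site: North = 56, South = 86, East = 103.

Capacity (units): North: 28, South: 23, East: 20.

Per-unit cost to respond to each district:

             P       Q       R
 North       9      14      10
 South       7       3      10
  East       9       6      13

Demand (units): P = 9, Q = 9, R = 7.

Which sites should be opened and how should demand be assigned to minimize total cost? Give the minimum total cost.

Minimum total cost: 302

Open {North, South}: P→South 7·9=63, Q→South 3·9=27, R→North 10·7=70.
Loads: North carries 7/28, South carries 18/23. Service 160; fixed 142; total 302.
Next best feasible plan costs 320.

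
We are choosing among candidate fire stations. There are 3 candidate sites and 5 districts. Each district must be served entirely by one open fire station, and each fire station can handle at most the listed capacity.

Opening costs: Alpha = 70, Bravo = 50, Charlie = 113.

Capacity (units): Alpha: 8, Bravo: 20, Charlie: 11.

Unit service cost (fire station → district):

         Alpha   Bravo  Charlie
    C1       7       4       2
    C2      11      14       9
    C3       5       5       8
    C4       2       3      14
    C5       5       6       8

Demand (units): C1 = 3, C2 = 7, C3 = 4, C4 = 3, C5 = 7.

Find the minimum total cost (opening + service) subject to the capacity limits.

Minimum total cost: 280

Open {Alpha, Bravo}: C1→Bravo 4·3=12, C2→Alpha 11·7=77, C3→Bravo 5·4=20, C4→Bravo 3·3=9, C5→Bravo 6·7=42.
Loads: Alpha carries 7/8, Bravo carries 17/20. Service 160; fixed 120; total 280.
Next best feasible plan costs 294.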